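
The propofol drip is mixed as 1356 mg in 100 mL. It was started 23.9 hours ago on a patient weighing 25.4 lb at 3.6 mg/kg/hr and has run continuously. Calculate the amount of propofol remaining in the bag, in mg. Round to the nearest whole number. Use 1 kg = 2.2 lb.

Weight = 25.4 lb ÷ 2.2 lb/kg = 11.54545 kg
Dose = 3.6 mg/kg/hr × 11.54545 kg = 41.56364 mg/hr
Concentration = 1356 mg ÷ 100 mL = 13.56 mg/mL
Rate = 41.56364 mg/hr ÷ 13.56 mg/mL = 3.065165 mL/hr
Volume infused = 3.065165 mL/hr × 23.9 hr = 73.25744 mL
Volume remaining = 100 − 73.25744 = 26.74256 mL
Drug remaining = 26.74256 mL × 13.56 mg/mL = 362.6291 mg

363 mg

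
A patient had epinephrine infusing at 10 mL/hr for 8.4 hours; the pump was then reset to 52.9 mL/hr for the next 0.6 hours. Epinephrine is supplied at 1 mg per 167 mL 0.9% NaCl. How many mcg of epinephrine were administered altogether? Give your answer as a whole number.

693 mcg

Concentration = 1 mg ÷ 167 mL = 0.005988024 mg/mL
Stage 1: 10 mL/hr × 8.4 hr = 84 mL → 84 mL × 0.005988024 mg/mL = 0.502994 mg
Stage 2: 52.9 mL/hr × 0.6 hr = 31.74 mL → 31.74 mL × 0.005988024 mg/mL = 0.1900599 mg
Total = 0.502994 + 0.1900599 = 0.6930539 mg = 693.0539 mcg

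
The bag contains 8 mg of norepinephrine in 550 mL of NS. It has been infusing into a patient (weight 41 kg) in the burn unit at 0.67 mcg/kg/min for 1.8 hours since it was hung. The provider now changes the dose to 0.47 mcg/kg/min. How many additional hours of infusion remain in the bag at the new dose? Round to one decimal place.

Initial rate:
Dose = 0.67 mcg/kg/min × 41 kg = 27.47 mcg/min
27.47 mcg/min × 60 min/hr = 1648.2 mcg/hr
Concentration = 8 mg ÷ 550 mL = 0.01454545 mg/mL = 14.54545 mcg/mL
Rate = 1648.2 mcg/hr ÷ 14.54545 mcg/mL = 113.3138 mL/hr
Volume infused so far = 113.3138 mL/hr × 1.8 hr = 203.9648 mL
Volume remaining = 550 − 203.9648 = 346.0352 mL
New rate:
Dose = 0.47 mcg/kg/min × 41 kg = 19.27 mcg/min
19.27 mcg/min × 60 min/hr = 1156.2 mcg/hr
Rate = 1156.2 mcg/hr ÷ 14.54545 mcg/mL = 79.48875 mL/hr
Time remaining = 346.0352 mL ÷ 79.48875 mL/hr = 4.353261 hr

4.4 hours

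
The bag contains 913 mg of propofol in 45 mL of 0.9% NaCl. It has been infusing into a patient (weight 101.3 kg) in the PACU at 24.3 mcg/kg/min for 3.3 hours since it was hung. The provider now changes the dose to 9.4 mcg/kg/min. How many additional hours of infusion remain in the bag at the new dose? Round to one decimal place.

Initial rate:
Dose = 24.3 mcg/kg/min × 101.3 kg = 2461.59 mcg/min
2461.59 mcg/min × 60 min/hr = 147695.4 mcg/hr
Concentration = 913 mg ÷ 45 mL = 20.28889 mg/mL = 20288.89 mcg/mL
Rate = 147695.4 mcg/hr ÷ 20288.89 mcg/mL = 7.27962 mL/hr
Volume infused so far = 7.27962 mL/hr × 3.3 hr = 24.02275 mL
Volume remaining = 45 − 24.02275 = 20.97725 mL
New rate:
Dose = 9.4 mcg/kg/min × 101.3 kg = 952.22 mcg/min
952.22 mcg/min × 60 min/hr = 57133.2 mcg/hr
Rate = 57133.2 mcg/hr ÷ 20288.89 mcg/mL = 2.815985 mL/hr
Time remaining = 20.97725 mL ÷ 2.815985 mL/hr = 7.44935 hr

7.4 hours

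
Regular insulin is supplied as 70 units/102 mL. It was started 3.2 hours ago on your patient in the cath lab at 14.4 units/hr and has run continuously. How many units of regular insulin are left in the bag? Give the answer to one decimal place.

23.9 units

Concentration = 70 units ÷ 102 mL = 0.6862745 units/mL
Rate = 14.4 units/hr ÷ 0.6862745 units/mL = 20.98286 mL/hr
Volume infused = 20.98286 mL/hr × 3.2 hr = 67.14514 mL
Volume remaining = 102 − 67.14514 = 34.85486 mL
Drug remaining = 34.85486 mL × 0.6862745 units/mL = 23.92 units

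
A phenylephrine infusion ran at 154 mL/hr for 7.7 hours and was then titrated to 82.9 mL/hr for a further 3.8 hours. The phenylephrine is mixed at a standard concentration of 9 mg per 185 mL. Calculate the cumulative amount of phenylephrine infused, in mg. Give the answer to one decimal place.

Concentration = 9 mg ÷ 185 mL = 0.04864865 mg/mL
Stage 1: 154 mL/hr × 7.7 hr = 1185.8 mL → 1185.8 mL × 0.04864865 mg/mL = 57.68757 mg
Stage 2: 82.9 mL/hr × 3.8 hr = 315.02 mL → 315.02 mL × 0.04864865 mg/mL = 15.3253 mg
Total = 57.68757 + 15.3253 = 73.01286 mg

73.0 mg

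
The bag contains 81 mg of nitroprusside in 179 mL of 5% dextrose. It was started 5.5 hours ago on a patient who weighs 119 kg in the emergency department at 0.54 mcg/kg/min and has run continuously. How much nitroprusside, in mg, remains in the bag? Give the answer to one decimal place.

59.8 mg

Dose = 0.54 mcg/kg/min × 119 kg = 64.26 mcg/min
64.26 mcg/min × 60 min/hr = 3855.6 mcg/hr
Concentration = 81 mg ÷ 179 mL = 0.452514 mg/mL = 452.514 mcg/mL
Rate = 3855.6 mcg/hr ÷ 452.514 mcg/mL = 8.5204 mL/hr
Volume infused = 8.5204 mL/hr × 5.5 hr = 46.8622 mL
Volume remaining = 179 − 46.8622 = 132.1378 mL
Drug remaining = 132.1378 mL × 452.514 mcg/mL = 59794.2 mcg = 59.7942 mg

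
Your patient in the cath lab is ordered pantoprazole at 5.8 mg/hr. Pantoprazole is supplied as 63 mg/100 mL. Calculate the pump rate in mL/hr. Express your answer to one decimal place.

9.2 mL/hr

Concentration = 63 mg ÷ 100 mL = 0.63 mg/mL
Rate = 5.8 mg/hr ÷ 0.63 mg/mL = 9.206349 mL/hr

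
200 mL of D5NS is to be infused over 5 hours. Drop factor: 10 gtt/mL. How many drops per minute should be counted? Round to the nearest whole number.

200 mL ÷ (5 hr × 60 = 300 min) = 0.6666667 mL/min
0.6666667 mL/min × 10 gtt/mL = 6.666667 gtt/min

7 gtt/min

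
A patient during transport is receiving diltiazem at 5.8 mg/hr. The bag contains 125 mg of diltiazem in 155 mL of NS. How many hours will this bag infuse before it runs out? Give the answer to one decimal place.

21.6 hours

Concentration = 125 mg ÷ 155 mL = 0.8064516 mg/mL
Rate = 5.8 mg/hr ÷ 0.8064516 mg/mL = 7.192 mL/hr
Duration = 155 mL ÷ 7.192 mL/hr = 21.55172 hr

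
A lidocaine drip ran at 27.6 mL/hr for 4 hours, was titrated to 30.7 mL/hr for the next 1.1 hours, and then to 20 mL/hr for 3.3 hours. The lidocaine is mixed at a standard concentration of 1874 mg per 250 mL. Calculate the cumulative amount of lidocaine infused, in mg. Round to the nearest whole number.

1575 mg

Concentration = 1874 mg ÷ 250 mL = 7.496 mg/mL
Stage 1: 27.6 mL/hr × 4 hr = 110.4 mL → 110.4 mL × 7.496 mg/mL = 827.5584 mg
Stage 2: 30.7 mL/hr × 1.1 hr = 33.77 mL → 33.77 mL × 7.496 mg/mL = 253.1399 mg
Stage 3: 20 mL/hr × 3.3 hr = 66 mL → 66 mL × 7.496 mg/mL = 494.736 mg
Total = 827.5584 + 253.1399 + 494.736 = 1575.434 mg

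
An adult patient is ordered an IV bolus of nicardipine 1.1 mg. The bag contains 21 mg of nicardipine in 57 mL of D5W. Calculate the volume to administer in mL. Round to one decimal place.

Concentration = 21 mg ÷ 57 mL = 0.3684211 mg/mL
Volume = 1.1 mg ÷ 0.3684211 mg/mL = 2.985714 mL

3.0 mL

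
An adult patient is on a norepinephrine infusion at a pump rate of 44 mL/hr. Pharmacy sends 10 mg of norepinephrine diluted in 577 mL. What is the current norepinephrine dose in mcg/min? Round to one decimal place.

Concentration = 10 mg ÷ 577 mL = 0.01733102 mg/mL = 17.33102 mcg/mL
Drug rate = 44 mL/hr × 17.33102 mcg/mL = 762.565 mcg/hr
762.565 mcg/hr ÷ 60 min/hr = 12.70942 mcg/min

12.7 mcg/min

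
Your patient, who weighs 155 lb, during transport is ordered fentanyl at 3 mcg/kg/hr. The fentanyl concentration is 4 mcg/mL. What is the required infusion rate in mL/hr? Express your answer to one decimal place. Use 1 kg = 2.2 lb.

52.8 mL/hr

Weight = 155 lb ÷ 2.2 lb/kg = 70.45455 kg
Dose = 3 mcg/kg/hr × 70.45455 kg = 211.3636 mcg/hr
Rate = 211.3636 mcg/hr ÷ 4 mcg/mL = 52.84091 mL/hr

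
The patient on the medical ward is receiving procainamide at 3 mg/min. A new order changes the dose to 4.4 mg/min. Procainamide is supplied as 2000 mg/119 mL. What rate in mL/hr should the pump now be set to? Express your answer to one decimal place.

15.7 mL/hr

4.4 mg/min × 60 min/hr = 264 mg/hr
Concentration = 2000 mg ÷ 119 mL = 16.80672 mg/mL
Rate = 264 mg/hr ÷ 16.80672 mg/mL = 15.708 mL/hr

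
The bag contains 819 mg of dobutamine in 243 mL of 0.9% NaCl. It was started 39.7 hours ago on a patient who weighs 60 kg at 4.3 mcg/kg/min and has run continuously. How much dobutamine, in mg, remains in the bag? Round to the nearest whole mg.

204 mg

Dose = 4.3 mcg/kg/min × 60 kg = 258 mcg/min
258 mcg/min × 60 min/hr = 15480 mcg/hr
Concentration = 819 mg ÷ 243 mL = 3.37037 mg/mL = 3370.37 mcg/mL
Rate = 15480 mcg/hr ÷ 3370.37 mcg/mL = 4.592967 mL/hr
Volume infused = 4.592967 mL/hr × 39.7 hr = 182.3408 mL
Volume remaining = 243 − 182.3408 = 60.65921 mL
Drug remaining = 60.65921 mL × 3370.37 mcg/mL = 204444 mcg = 204.444 mg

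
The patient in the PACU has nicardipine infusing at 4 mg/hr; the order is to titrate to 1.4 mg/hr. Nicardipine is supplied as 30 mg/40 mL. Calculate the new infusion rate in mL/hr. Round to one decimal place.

1.9 mL/hr

Concentration = 30 mg ÷ 40 mL = 0.75 mg/mL
Rate = 1.4 mg/hr ÷ 0.75 mg/mL = 1.866667 mL/hr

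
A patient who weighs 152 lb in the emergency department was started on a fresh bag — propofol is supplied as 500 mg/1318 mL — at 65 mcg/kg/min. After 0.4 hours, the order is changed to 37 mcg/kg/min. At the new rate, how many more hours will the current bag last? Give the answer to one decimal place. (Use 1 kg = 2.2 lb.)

Initial rate:
Weight = 152 lb ÷ 2.2 lb/kg = 69.09091 kg
Dose = 65 mcg/kg/min × 69.09091 kg = 4490.909 mcg/min
4490.909 mcg/min × 60 min/hr = 269454.5 mcg/hr
Concentration = 500 mg ÷ 1318 mL = 0.3793627 mg/mL = 379.3627 mcg/mL
Rate = 269454.5 mcg/hr ÷ 379.3627 mcg/mL = 710.2822 mL/hr
Volume infused so far = 710.2822 mL/hr × 0.4 hr = 284.1129 mL
Volume remaining = 1318 − 284.1129 = 1033.887 mL
New rate:
Dose = 37 mcg/kg/min × 69.09091 kg = 2556.364 mcg/min
2556.364 mcg/min × 60 min/hr = 153381.8 mcg/hr
Rate = 153381.8 mcg/hr ÷ 379.3627 mcg/mL = 404.3145 mL/hr
Time remaining = 1033.887 mL ÷ 404.3145 mL/hr = 2.557136 hr

2.6 hours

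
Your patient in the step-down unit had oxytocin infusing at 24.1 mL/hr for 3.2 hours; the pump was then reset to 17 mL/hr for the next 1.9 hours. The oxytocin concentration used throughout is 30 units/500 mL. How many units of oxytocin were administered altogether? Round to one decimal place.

Concentration = 30 units ÷ 500 mL = 0.06 units/mL
Stage 1: 24.1 mL/hr × 3.2 hr = 77.12 mL → 77.12 mL × 0.06 units/mL = 4.6272 units
Stage 2: 17 mL/hr × 1.9 hr = 32.3 mL → 32.3 mL × 0.06 units/mL = 1.938 units
Total = 4.6272 + 1.938 = 6.5652 units

6.6 units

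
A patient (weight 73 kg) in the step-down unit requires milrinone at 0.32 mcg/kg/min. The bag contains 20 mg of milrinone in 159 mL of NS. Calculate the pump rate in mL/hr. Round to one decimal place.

11.1 mL/hr

Dose = 0.32 mcg/kg/min × 73 kg = 23.36 mcg/min
23.36 mcg/min × 60 min/hr = 1401.6 mcg/hr
Concentration = 20 mg ÷ 159 mL = 0.1257862 mg/mL = 125.7862 mcg/mL
Rate = 1401.6 mcg/hr ÷ 125.7862 mcg/mL = 11.14272 mL/hr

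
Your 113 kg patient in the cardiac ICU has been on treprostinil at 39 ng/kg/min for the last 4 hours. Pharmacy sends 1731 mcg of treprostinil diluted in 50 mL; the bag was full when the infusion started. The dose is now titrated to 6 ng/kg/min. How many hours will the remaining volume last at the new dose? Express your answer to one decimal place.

16.6 hours

Initial rate:
Dose = 39 ng/kg/min × 113 kg = 4407 ng/min
4407 ng/min × 60 min/hr = 264420 ng/hr
Concentration = 1731 mcg ÷ 50 mL = 34.62 mcg/mL = 34620 ng/mL
Rate = 264420 ng/hr ÷ 34620 ng/mL = 7.637782 mL/hr
Volume infused so far = 7.637782 mL/hr × 4 hr = 30.55113 mL
Volume remaining = 50 − 30.55113 = 19.44887 mL
New rate:
Dose = 6 ng/kg/min × 113 kg = 678 ng/min
678 ng/min × 60 min/hr = 40680 ng/hr
Rate = 40680 ng/hr ÷ 34620 ng/mL = 1.175043 mL/hr
Time remaining = 19.44887 mL ÷ 1.175043 mL/hr = 16.55162 hr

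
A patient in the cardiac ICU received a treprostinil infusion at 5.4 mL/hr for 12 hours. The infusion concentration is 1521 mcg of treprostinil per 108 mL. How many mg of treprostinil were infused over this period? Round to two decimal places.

0.91 mg

Concentration = 1521 mcg ÷ 108 mL = 14.08333 mcg/mL = 14083.33 ng/mL
Drug rate = 5.4 mL/hr × 14083.33 ng/mL = 76050 ng/hr
Total = 76050 ng/hr × 12 hr = 912600 ng = 0.9126 mg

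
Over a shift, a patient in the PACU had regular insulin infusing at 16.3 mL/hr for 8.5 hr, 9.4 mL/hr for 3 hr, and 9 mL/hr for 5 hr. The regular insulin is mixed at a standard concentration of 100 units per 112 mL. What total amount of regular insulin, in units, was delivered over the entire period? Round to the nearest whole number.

Concentration = 100 units ÷ 112 mL = 0.8928571 units/mL
Stage 1: 16.3 mL/hr × 8.5 hr = 138.55 mL → 138.55 mL × 0.8928571 units/mL = 123.7054 units
Stage 2: 9.4 mL/hr × 3 hr = 28.2 mL → 28.2 mL × 0.8928571 units/mL = 25.17857 units
Stage 3: 9 mL/hr × 5 hr = 45 mL → 45 mL × 0.8928571 units/mL = 40.17857 units
Total = 123.7054 + 25.17857 + 40.17857 = 189.0625 units

189 units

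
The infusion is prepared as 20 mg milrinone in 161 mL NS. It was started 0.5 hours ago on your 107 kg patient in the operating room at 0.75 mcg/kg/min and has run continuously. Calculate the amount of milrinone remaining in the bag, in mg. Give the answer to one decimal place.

Dose = 0.75 mcg/kg/min × 107 kg = 80.25 mcg/min
80.25 mcg/min × 60 min/hr = 4815 mcg/hr
Concentration = 20 mg ÷ 161 mL = 0.1242236 mg/mL = 124.2236 mcg/mL
Rate = 4815 mcg/hr ÷ 124.2236 mcg/mL = 38.76075 mL/hr
Volume infused = 38.76075 mL/hr × 0.5 hr = 19.38038 mL
Volume remaining = 161 − 19.38038 = 141.6196 mL
Drug remaining = 141.6196 mL × 124.2236 mcg/mL = 17592.5 mcg = 17.5925 mg

17.6 mg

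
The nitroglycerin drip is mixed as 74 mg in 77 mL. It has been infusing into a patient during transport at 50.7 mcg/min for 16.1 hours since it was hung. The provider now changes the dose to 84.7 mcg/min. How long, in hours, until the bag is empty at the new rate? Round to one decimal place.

4.9 hours

Initial rate:
50.7 mcg/min × 60 min/hr = 3042 mcg/hr
Concentration = 74 mg ÷ 77 mL = 0.961039 mg/mL = 961.039 mcg/mL
Rate = 3042 mcg/hr ÷ 961.039 mcg/mL = 3.165324 mL/hr
Volume infused so far = 3.165324 mL/hr × 16.1 hr = 50.96172 mL
Volume remaining = 77 − 50.96172 = 26.03828 mL
New rate:
84.7 mcg/min × 60 min/hr = 5082 mcg/hr
Rate = 5082 mcg/hr ÷ 961.039 mcg/mL = 5.288027 mL/hr
Time remaining = 26.03828 mL ÷ 5.288027 mL/hr = 4.924006 hr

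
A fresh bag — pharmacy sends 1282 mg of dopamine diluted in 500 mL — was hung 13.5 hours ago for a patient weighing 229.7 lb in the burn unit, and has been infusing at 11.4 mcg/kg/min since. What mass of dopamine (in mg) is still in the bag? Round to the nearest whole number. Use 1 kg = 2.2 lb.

318 mg

Weight = 229.7 lb ÷ 2.2 lb/kg = 104.4091 kg
Dose = 11.4 mcg/kg/min × 104.4091 kg = 1190.264 mcg/min
1190.264 mcg/min × 60 min/hr = 71415.82 mcg/hr
Concentration = 1282 mg ÷ 500 mL = 2.564 mg/mL = 2564 mcg/mL
Rate = 71415.82 mcg/hr ÷ 2564 mcg/mL = 27.85328 mL/hr
Volume infused = 27.85328 mL/hr × 13.5 hr = 376.0193 mL
Volume remaining = 500 − 376.0193 = 123.9807 mL
Drug remaining = 123.9807 mL × 2564 mcg/mL = 317886.5 mcg = 317.8865 mg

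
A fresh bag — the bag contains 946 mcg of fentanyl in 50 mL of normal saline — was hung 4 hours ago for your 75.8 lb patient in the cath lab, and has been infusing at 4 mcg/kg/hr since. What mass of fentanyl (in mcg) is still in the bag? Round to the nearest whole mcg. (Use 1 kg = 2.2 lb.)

395 mcg

Weight = 75.8 lb ÷ 2.2 lb/kg = 34.45455 kg
Dose = 4 mcg/kg/hr × 34.45455 kg = 137.8182 mcg/hr
Concentration = 946 mcg ÷ 50 mL = 18.92 mcg/mL
Rate = 137.8182 mcg/hr ÷ 18.92 mcg/mL = 7.284259 mL/hr
Volume infused = 7.284259 mL/hr × 4 hr = 29.13704 mL
Volume remaining = 50 − 29.13704 = 20.86296 mL
Drug remaining = 20.86296 mL × 18.92 mcg/mL = 394.7273 mcg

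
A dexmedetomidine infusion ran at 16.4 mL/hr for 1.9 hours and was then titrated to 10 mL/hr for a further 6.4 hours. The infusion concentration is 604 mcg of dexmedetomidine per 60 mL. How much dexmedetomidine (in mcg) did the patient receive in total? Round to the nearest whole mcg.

958 mcg

Concentration = 604 mcg ÷ 60 mL = 10.06667 mcg/mL
Stage 1: 16.4 mL/hr × 1.9 hr = 31.16 mL → 31.16 mL × 10.06667 mcg/mL = 313.6773 mcg
Stage 2: 10 mL/hr × 6.4 hr = 64 mL → 64 mL × 10.06667 mcg/mL = 644.2667 mcg
Total = 313.6773 + 644.2667 = 957.944 mcg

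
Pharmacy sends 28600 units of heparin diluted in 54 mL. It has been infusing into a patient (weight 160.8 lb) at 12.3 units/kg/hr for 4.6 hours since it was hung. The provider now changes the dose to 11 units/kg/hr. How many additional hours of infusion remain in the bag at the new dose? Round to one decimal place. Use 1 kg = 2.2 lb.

30.4 hours

Initial rate:
Weight = 160.8 lb ÷ 2.2 lb/kg = 73.09091 kg
Dose = 12.3 units/kg/hr × 73.09091 kg = 899.0182 units/hr
Concentration = 28600 units ÷ 54 mL = 529.6296 units/mL
Rate = 899.0182 units/hr ÷ 529.6296 units/mL = 1.697447 mL/hr
Volume infused so far = 1.697447 mL/hr × 4.6 hr = 7.808256 mL
Volume remaining = 54 − 7.808256 = 46.19174 mL
New rate:
Dose = 11 units/kg/hr × 73.09091 kg = 804 units/hr
Rate = 804 units/hr ÷ 529.6296 units/mL = 1.518042 mL/hr
Time remaining = 46.19174 mL ÷ 1.518042 mL/hr = 30.4285 hr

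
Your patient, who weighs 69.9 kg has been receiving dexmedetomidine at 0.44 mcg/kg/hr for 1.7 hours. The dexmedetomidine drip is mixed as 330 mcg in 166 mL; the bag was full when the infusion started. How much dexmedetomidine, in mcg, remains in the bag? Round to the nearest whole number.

278 mcg

Dose = 0.44 mcg/kg/hr × 69.9 kg = 30.756 mcg/hr
Concentration = 330 mcg ÷ 166 mL = 1.987952 mcg/mL
Rate = 30.756 mcg/hr ÷ 1.987952 mcg/mL = 15.4712 mL/hr
Volume infused = 15.4712 mL/hr × 1.7 hr = 26.30104 mL
Volume remaining = 166 − 26.30104 = 139.699 mL
Drug remaining = 139.699 mL × 1.987952 mcg/mL = 277.7148 mcg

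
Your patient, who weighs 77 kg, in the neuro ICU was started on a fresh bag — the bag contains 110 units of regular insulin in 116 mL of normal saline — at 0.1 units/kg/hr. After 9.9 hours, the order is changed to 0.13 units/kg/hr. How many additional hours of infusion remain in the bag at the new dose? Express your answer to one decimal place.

Initial rate:
Dose = 0.1 units/kg/hr × 77 kg = 7.7 units/hr
Concentration = 110 units ÷ 116 mL = 0.9482759 units/mL
Rate = 7.7 units/hr ÷ 0.9482759 units/mL = 8.12 mL/hr
Volume infused so far = 8.12 mL/hr × 9.9 hr = 80.388 mL
Volume remaining = 116 − 80.388 = 35.612 mL
New rate:
Dose = 0.13 units/kg/hr × 77 kg = 10.01 units/hr
Rate = 10.01 units/hr ÷ 0.9482759 units/mL = 10.556 mL/hr
Time remaining = 35.612 mL ÷ 10.556 mL/hr = 3.373626 hr

3.4 hours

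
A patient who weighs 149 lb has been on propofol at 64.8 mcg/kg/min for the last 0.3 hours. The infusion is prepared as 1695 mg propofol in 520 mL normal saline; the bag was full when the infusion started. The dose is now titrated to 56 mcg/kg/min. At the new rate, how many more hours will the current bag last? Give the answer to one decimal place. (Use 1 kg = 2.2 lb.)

Initial rate:
Weight = 149 lb ÷ 2.2 lb/kg = 67.72727 kg
Dose = 64.8 mcg/kg/min × 67.72727 kg = 4388.727 mcg/min
4388.727 mcg/min × 60 min/hr = 263323.6 mcg/hr
Concentration = 1695 mg ÷ 520 mL = 3.259615 mg/mL = 3259.615 mcg/mL
Rate = 263323.6 mcg/hr ÷ 3259.615 mcg/mL = 80.78365 mL/hr
Volume infused so far = 80.78365 mL/hr × 0.3 hr = 24.2351 mL
Volume remaining = 520 − 24.2351 = 495.7649 mL
New rate:
Dose = 56 mcg/kg/min × 67.72727 kg = 3792.727 mcg/min
3792.727 mcg/min × 60 min/hr = 227563.6 mcg/hr
Rate = 227563.6 mcg/hr ÷ 3259.615 mcg/mL = 69.81303 mL/hr
Time remaining = 495.7649 mL ÷ 69.81303 mL/hr = 7.101323 hr

7.1 hours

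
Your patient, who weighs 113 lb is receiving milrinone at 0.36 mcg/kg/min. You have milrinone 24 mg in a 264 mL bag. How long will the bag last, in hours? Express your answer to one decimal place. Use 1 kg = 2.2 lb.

21.6 hours

Weight = 113 lb ÷ 2.2 lb/kg = 51.36364 kg
Dose = 0.36 mcg/kg/min × 51.36364 kg = 18.49091 mcg/min
18.49091 mcg/min × 60 min/hr = 1109.455 mcg/hr
Concentration = 24 mg ÷ 264 mL = 0.09090909 mg/mL = 90.90909 mcg/mL
Rate = 1109.455 mcg/hr ÷ 90.90909 mcg/mL = 12.204 mL/hr
Duration = 264 mL ÷ 12.204 mL/hr = 21.63225 hr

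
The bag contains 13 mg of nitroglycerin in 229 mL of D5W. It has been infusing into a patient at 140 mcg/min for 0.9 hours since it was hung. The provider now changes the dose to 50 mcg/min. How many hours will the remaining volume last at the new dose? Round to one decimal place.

1.8 hours

Initial rate:
140 mcg/min × 60 min/hr = 8400 mcg/hr
Concentration = 13 mg ÷ 229 mL = 0.05676856 mg/mL = 56.76856 mcg/mL
Rate = 8400 mcg/hr ÷ 56.76856 mcg/mL = 147.9692 mL/hr
Volume infused so far = 147.9692 mL/hr × 0.9 hr = 133.1723 mL
Volume remaining = 229 − 133.1723 = 95.82769 mL
New rate:
50 mcg/min × 60 min/hr = 3000 mcg/hr
Rate = 3000 mcg/hr ÷ 56.76856 mcg/mL = 52.84615 mL/hr
Time remaining = 95.82769 mL ÷ 52.84615 mL/hr = 1.813333 hr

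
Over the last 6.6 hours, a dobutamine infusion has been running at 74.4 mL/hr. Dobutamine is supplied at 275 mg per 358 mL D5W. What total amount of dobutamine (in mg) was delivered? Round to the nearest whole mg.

377 mg

Concentration = 275 mg ÷ 358 mL = 0.7681564 mg/mL = 768.1564 mcg/mL
Drug rate = 74.4 mL/hr × 768.1564 mcg/mL = 57150.84 mcg/hr
Total = 57150.84 mcg/hr × 6.6 hr = 377195.5 mcg = 377.1955 mg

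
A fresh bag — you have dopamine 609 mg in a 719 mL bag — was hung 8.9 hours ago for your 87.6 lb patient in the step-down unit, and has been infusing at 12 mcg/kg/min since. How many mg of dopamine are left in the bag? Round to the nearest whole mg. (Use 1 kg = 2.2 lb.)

Weight = 87.6 lb ÷ 2.2 lb/kg = 39.81818 kg
Dose = 12 mcg/kg/min × 39.81818 kg = 477.8182 mcg/min
477.8182 mcg/min × 60 min/hr = 28669.09 mcg/hr
Concentration = 609 mg ÷ 719 mL = 0.8470097 mg/mL = 847.0097 mcg/mL
Rate = 28669.09 mcg/hr ÷ 847.0097 mcg/mL = 33.84742 mL/hr
Volume infused = 33.84742 mL/hr × 8.9 hr = 301.242 mL
Volume remaining = 719 − 301.242 = 417.758 mL
Drug remaining = 417.758 mL × 847.0097 mcg/mL = 353845.1 mcg = 353.8451 mg

354 mg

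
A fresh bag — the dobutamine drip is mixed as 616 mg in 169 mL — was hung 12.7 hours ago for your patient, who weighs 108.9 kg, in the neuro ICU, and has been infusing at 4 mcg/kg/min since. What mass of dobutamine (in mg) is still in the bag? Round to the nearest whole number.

284 mg

Dose = 4 mcg/kg/min × 108.9 kg = 435.6 mcg/min
435.6 mcg/min × 60 min/hr = 26136 mcg/hr
Concentration = 616 mg ÷ 169 mL = 3.64497 mg/mL = 3644.97 mcg/mL
Rate = 26136 mcg/hr ÷ 3644.97 mcg/mL = 7.170429 mL/hr
Volume infused = 7.170429 mL/hr × 12.7 hr = 91.06444 mL
Volume remaining = 169 − 91.06444 = 77.93556 mL
Drug remaining = 77.93556 mL × 3644.97 mcg/mL = 284072.8 mcg = 284.0728 mg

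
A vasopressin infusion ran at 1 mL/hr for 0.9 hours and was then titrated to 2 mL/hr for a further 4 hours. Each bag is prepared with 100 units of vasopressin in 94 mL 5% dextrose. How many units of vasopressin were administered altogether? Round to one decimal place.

Concentration = 100 units ÷ 94 mL = 1.06383 units/mL
Stage 1: 1 mL/hr × 0.9 hr = 0.9 mL → 0.9 mL × 1.06383 units/mL = 0.9574468 units
Stage 2: 2 mL/hr × 4 hr = 8 mL → 8 mL × 1.06383 units/mL = 8.510638 units
Total = 0.9574468 + 8.510638 = 9.468085 units

9.5 units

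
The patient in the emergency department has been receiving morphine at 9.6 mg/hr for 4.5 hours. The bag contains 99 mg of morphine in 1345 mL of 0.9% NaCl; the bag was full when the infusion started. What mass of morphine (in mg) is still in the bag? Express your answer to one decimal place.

55.8 mg

Concentration = 99 mg ÷ 1345 mL = 0.07360595 mg/mL
Rate = 9.6 mg/hr ÷ 0.07360595 mg/mL = 130.4242 mL/hr
Volume infused = 130.4242 mL/hr × 4.5 hr = 586.9091 mL
Volume remaining = 1345 − 586.9091 = 758.0909 mL
Drug remaining = 758.0909 mL × 0.07360595 mg/mL = 55.8 mg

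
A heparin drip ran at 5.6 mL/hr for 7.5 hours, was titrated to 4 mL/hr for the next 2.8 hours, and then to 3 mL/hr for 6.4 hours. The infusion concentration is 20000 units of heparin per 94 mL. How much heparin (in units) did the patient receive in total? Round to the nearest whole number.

15404 units

Concentration = 20000 units ÷ 94 mL = 212.766 units/mL
Stage 1: 5.6 mL/hr × 7.5 hr = 42 mL → 42 mL × 212.766 units/mL = 8936.17 units
Stage 2: 4 mL/hr × 2.8 hr = 11.2 mL → 11.2 mL × 212.766 units/mL = 2382.979 units
Stage 3: 3 mL/hr × 6.4 hr = 19.2 mL → 19.2 mL × 212.766 units/mL = 4085.106 units
Total = 8936.17 + 2382.979 + 4085.106 = 15404.26 units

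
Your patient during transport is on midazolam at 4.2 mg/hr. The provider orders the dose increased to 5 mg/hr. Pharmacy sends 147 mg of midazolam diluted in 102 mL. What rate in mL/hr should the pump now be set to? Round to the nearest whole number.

3 mL/hr

Concentration = 147 mg ÷ 102 mL = 1.441176 mg/mL
Rate = 5 mg/hr ÷ 1.441176 mg/mL = 3.469388 mL/hr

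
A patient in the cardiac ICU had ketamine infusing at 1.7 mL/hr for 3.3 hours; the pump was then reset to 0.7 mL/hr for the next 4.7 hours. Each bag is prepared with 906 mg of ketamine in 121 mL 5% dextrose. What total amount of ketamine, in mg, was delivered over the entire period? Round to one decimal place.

66.6 mg

Concentration = 906 mg ÷ 121 mL = 7.487603 mg/mL
Stage 1: 1.7 mL/hr × 3.3 hr = 5.61 mL → 5.61 mL × 7.487603 mg/mL = 42.00545 mg
Stage 2: 0.7 mL/hr × 4.7 hr = 3.29 mL → 3.29 mL × 7.487603 mg/mL = 24.63421 mg
Total = 42.00545 + 24.63421 = 66.63967 mg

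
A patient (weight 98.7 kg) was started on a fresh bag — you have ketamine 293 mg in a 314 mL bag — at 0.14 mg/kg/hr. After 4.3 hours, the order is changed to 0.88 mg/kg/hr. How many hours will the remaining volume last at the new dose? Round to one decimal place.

Initial rate:
Dose = 0.14 mg/kg/hr × 98.7 kg = 13.818 mg/hr
Concentration = 293 mg ÷ 314 mL = 0.933121 mg/mL
Rate = 13.818 mg/hr ÷ 0.933121 mg/mL = 14.80837 mL/hr
Volume infused so far = 14.80837 mL/hr × 4.3 hr = 63.67598 mL
Volume remaining = 314 − 63.67598 = 250.324 mL
New rate:
Dose = 0.88 mg/kg/hr × 98.7 kg = 86.856 mg/hr
Rate = 86.856 mg/hr ÷ 0.933121 mg/mL = 93.08117 mL/hr
Time remaining = 250.324 mL ÷ 93.08117 mL/hr = 2.689309 hr

2.7 hours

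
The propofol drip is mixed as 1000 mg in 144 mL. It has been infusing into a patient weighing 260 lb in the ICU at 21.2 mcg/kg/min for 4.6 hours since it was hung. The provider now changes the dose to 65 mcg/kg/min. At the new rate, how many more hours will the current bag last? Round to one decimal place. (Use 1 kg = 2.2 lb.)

0.7 hours

Initial rate:
Weight = 260 lb ÷ 2.2 lb/kg = 118.1818 kg
Dose = 21.2 mcg/kg/min × 118.1818 kg = 2505.455 mcg/min
2505.455 mcg/min × 60 min/hr = 150327.3 mcg/hr
Concentration = 1000 mg ÷ 144 mL = 6.944444 mg/mL = 6944.444 mcg/mL
Rate = 150327.3 mcg/hr ÷ 6944.444 mcg/mL = 21.64713 mL/hr
Volume infused so far = 21.64713 mL/hr × 4.6 hr = 99.57679 mL
Volume remaining = 144 − 99.57679 = 44.42321 mL
New rate:
Dose = 65 mcg/kg/min × 118.1818 kg = 7681.818 mcg/min
7681.818 mcg/min × 60 min/hr = 460909.1 mcg/hr
Rate = 460909.1 mcg/hr ÷ 6944.444 mcg/mL = 66.37091 mL/hr
Time remaining = 44.42321 mL ÷ 66.37091 mL/hr = 0.6693176 hr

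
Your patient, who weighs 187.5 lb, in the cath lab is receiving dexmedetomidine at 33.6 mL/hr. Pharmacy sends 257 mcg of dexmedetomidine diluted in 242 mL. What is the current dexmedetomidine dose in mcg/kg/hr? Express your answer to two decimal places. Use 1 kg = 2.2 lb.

Weight = 187.5 lb ÷ 2.2 lb/kg = 85.22727 kg
Concentration = 257 mcg ÷ 242 mL = 1.061983 mcg/mL
Drug rate = 33.6 mL/hr × 1.061983 mcg/mL = 35.68264 mcg/hr
35.68264 mcg/hr ÷ 85.22727 kg = 0.4186764 mcg/kg/hr

0.42 mcg/kg/hr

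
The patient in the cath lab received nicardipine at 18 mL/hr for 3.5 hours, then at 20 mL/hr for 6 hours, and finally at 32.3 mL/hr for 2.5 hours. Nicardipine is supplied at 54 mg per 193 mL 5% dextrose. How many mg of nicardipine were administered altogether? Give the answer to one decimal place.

Concentration = 54 mg ÷ 193 mL = 0.2797927 mg/mL
Stage 1: 18 mL/hr × 3.5 hr = 63 mL → 63 mL × 0.2797927 mg/mL = 17.62694 mg
Stage 2: 20 mL/hr × 6 hr = 120 mL → 120 mL × 0.2797927 mg/mL = 33.57513 mg
Stage 3: 32.3 mL/hr × 2.5 hr = 80.75 mL → 80.75 mL × 0.2797927 mg/mL = 22.59326 mg
Total = 17.62694 + 33.57513 + 22.59326 = 73.79534 mg

73.8 mg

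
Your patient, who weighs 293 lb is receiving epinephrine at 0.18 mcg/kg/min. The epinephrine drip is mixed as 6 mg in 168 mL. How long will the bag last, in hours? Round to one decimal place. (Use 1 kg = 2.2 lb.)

4.2 hours

Weight = 293 lb ÷ 2.2 lb/kg = 133.1818 kg
Dose = 0.18 mcg/kg/min × 133.1818 kg = 23.97273 mcg/min
23.97273 mcg/min × 60 min/hr = 1438.364 mcg/hr
Concentration = 6 mg ÷ 168 mL = 0.03571429 mg/mL = 35.71429 mcg/mL
Rate = 1438.364 mcg/hr ÷ 35.71429 mcg/mL = 40.27418 mL/hr
Duration = 168 mL ÷ 40.27418 mL/hr = 4.171407 hr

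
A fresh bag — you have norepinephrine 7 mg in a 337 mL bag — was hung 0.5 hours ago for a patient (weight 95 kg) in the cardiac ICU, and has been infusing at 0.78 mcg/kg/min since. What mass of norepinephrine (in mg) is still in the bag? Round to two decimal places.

Dose = 0.78 mcg/kg/min × 95 kg = 74.1 mcg/min
74.1 mcg/min × 60 min/hr = 4446 mcg/hr
Concentration = 7 mg ÷ 337 mL = 0.02077151 mg/mL = 20.77151 mcg/mL
Rate = 4446 mcg/hr ÷ 20.77151 mcg/mL = 214.0431 mL/hr
Volume infused = 214.0431 mL/hr × 0.5 hr = 107.0216 mL
Volume remaining = 337 − 107.0216 = 229.9784 mL
Drug remaining = 229.9784 mL × 20.77151 mcg/mL = 4777 mcg = 4.777 mg

4.78 mg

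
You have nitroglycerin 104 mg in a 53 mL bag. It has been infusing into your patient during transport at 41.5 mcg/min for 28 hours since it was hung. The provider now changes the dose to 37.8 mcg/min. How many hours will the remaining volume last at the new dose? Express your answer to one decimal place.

Initial rate:
41.5 mcg/min × 60 min/hr = 2490 mcg/hr
Concentration = 104 mg ÷ 53 mL = 1.962264 mg/mL = 1962.264 mcg/mL
Rate = 2490 mcg/hr ÷ 1962.264 mcg/mL = 1.268942 mL/hr
Volume infused so far = 1.268942 mL/hr × 28 hr = 35.53038 mL
Volume remaining = 53 − 35.53038 = 17.46962 mL
New rate:
37.8 mcg/min × 60 min/hr = 2268 mcg/hr
Rate = 2268 mcg/hr ÷ 1962.264 mcg/mL = 1.155808 mL/hr
Time remaining = 17.46962 mL ÷ 1.155808 mL/hr = 15.11464 hr

15.1 hours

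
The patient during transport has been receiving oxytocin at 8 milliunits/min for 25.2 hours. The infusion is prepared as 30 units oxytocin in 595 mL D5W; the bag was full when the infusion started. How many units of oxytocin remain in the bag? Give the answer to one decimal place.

17.9 units

8 milliunits/min × 60 min/hr = 480 milliunits/hr
Concentration = 30 units ÷ 595 mL = 0.05042017 units/mL = 50.42017 milliunits/mL
Rate = 480 milliunits/hr ÷ 50.42017 milliunits/mL = 9.52 mL/hr
Volume infused = 9.52 mL/hr × 25.2 hr = 239.904 mL
Volume remaining = 595 − 239.904 = 355.096 mL
Drug remaining = 355.096 mL × 50.42017 milliunits/mL = 17904 milliunits = 17.904 units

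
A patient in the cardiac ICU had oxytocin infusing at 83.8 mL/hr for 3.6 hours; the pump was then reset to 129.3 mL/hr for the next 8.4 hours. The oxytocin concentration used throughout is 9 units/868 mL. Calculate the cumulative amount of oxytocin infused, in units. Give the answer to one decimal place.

Concentration = 9 units ÷ 868 mL = 0.01036866 units/mL
Stage 1: 83.8 mL/hr × 3.6 hr = 301.68 mL → 301.68 mL × 0.01036866 units/mL = 3.128018 units
Stage 2: 129.3 mL/hr × 8.4 hr = 1086.12 mL → 1086.12 mL × 0.01036866 units/mL = 11.26161 units
Total = 3.128018 + 11.26161 = 14.38963 units

14.4 units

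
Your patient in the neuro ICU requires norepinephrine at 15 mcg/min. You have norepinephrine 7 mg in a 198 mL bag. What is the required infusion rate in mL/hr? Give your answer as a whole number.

25 mL/hr

15 mcg/min × 60 min/hr = 900 mcg/hr
Concentration = 7 mg ÷ 198 mL = 0.03535354 mg/mL = 35.35354 mcg/mL
Rate = 900 mcg/hr ÷ 35.35354 mcg/mL = 25.45714 mL/hr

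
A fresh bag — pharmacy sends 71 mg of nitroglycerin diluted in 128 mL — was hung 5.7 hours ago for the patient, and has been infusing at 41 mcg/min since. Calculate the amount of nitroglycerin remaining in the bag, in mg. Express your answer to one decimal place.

57.0 mg

41 mcg/min × 60 min/hr = 2460 mcg/hr
Concentration = 71 mg ÷ 128 mL = 0.5546875 mg/mL = 554.6875 mcg/mL
Rate = 2460 mcg/hr ÷ 554.6875 mcg/mL = 4.43493 mL/hr
Volume infused = 4.43493 mL/hr × 5.7 hr = 25.2791 mL
Volume remaining = 128 − 25.2791 = 102.7209 mL
Drug remaining = 102.7209 mL × 554.6875 mcg/mL = 56978 mcg = 56.978 mg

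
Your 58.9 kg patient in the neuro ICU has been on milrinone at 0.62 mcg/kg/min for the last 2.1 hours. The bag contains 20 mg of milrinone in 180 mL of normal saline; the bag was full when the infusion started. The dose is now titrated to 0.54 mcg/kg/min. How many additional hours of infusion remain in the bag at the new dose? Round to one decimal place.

8.1 hours

Initial rate:
Dose = 0.62 mcg/kg/min × 58.9 kg = 36.518 mcg/min
36.518 mcg/min × 60 min/hr = 2191.08 mcg/hr
Concentration = 20 mg ÷ 180 mL = 0.1111111 mg/mL = 111.1111 mcg/mL
Rate = 2191.08 mcg/hr ÷ 111.1111 mcg/mL = 19.71972 mL/hr
Volume infused so far = 19.71972 mL/hr × 2.1 hr = 41.41141 mL
Volume remaining = 180 − 41.41141 = 138.5886 mL
New rate:
Dose = 0.54 mcg/kg/min × 58.9 kg = 31.806 mcg/min
31.806 mcg/min × 60 min/hr = 1908.36 mcg/hr
Rate = 1908.36 mcg/hr ÷ 111.1111 mcg/mL = 17.17524 mL/hr
Time remaining = 138.5886 mL ÷ 17.17524 mL/hr = 8.069092 hr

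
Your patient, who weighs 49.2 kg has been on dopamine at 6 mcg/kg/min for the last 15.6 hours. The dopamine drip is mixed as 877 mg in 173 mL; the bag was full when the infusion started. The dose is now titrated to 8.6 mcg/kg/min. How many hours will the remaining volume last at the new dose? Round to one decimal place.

23.7 hours

Initial rate:
Dose = 6 mcg/kg/min × 49.2 kg = 295.2 mcg/min
295.2 mcg/min × 60 min/hr = 17712 mcg/hr
Concentration = 877 mg ÷ 173 mL = 5.069364 mg/mL = 5069.364 mcg/mL
Rate = 17712 mcg/hr ÷ 5069.364 mcg/mL = 3.493929 mL/hr
Volume infused so far = 3.493929 mL/hr × 15.6 hr = 54.5053 mL
Volume remaining = 173 − 54.5053 = 118.4947 mL
New rate:
Dose = 8.6 mcg/kg/min × 49.2 kg = 423.12 mcg/min
423.12 mcg/min × 60 min/hr = 25387.2 mcg/hr
Rate = 25387.2 mcg/hr ÷ 5069.364 mcg/mL = 5.007965 mL/hr
Time remaining = 118.4947 mL ÷ 5.007965 mL/hr = 23.66125 hr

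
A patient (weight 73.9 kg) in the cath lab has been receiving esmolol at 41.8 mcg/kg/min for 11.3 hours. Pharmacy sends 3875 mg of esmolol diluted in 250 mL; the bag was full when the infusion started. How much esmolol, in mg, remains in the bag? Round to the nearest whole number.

Dose = 41.8 mcg/kg/min × 73.9 kg = 3089.02 mcg/min
3089.02 mcg/min × 60 min/hr = 185341.2 mcg/hr
Concentration = 3875 mg ÷ 250 mL = 15.5 mg/mL = 15500 mcg/mL
Rate = 185341.2 mcg/hr ÷ 15500 mcg/mL = 11.9575 mL/hr
Volume infused = 11.9575 mL/hr × 11.3 hr = 135.1197 mL
Volume remaining = 250 − 135.1197 = 114.8803 mL
Drug remaining = 114.8803 mL × 15500 mcg/mL = 1780644 mcg = 1780.644 mg

1781 mg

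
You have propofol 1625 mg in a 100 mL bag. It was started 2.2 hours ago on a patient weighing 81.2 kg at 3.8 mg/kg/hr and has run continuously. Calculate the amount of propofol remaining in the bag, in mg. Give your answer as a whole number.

Dose = 3.8 mg/kg/hr × 81.2 kg = 308.56 mg/hr
Concentration = 1625 mg ÷ 100 mL = 16.25 mg/mL
Rate = 308.56 mg/hr ÷ 16.25 mg/mL = 18.98831 mL/hr
Volume infused = 18.98831 mL/hr × 2.2 hr = 41.77428 mL
Volume remaining = 100 − 41.77428 = 58.22572 mL
Drug remaining = 58.22572 mL × 16.25 mg/mL = 946.168 mg

946 mg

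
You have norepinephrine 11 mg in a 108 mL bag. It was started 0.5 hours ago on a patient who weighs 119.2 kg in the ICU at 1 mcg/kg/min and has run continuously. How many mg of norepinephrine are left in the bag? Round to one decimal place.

Dose = 1 mcg/kg/min × 119.2 kg = 119.2 mcg/min
119.2 mcg/min × 60 min/hr = 7152 mcg/hr
Concentration = 11 mg ÷ 108 mL = 0.1018519 mg/mL = 101.8519 mcg/mL
Rate = 7152 mcg/hr ÷ 101.8519 mcg/mL = 70.21964 mL/hr
Volume infused = 70.21964 mL/hr × 0.5 hr = 35.10982 mL
Volume remaining = 108 − 35.10982 = 72.89018 mL
Drug remaining = 72.89018 mL × 101.8519 mcg/mL = 7424 mcg = 7.424 mg

7.4 mg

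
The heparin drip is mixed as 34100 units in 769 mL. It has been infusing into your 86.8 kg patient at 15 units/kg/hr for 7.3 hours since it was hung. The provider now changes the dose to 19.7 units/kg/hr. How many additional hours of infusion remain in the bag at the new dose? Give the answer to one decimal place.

14.4 hours

Initial rate:
Dose = 15 units/kg/hr × 86.8 kg = 1302 units/hr
Concentration = 34100 units ÷ 769 mL = 44.3433 units/mL
Rate = 1302 units/hr ÷ 44.3433 units/mL = 29.36182 mL/hr
Volume infused so far = 29.36182 mL/hr × 7.3 hr = 214.3413 mL
Volume remaining = 769 − 214.3413 = 554.6587 mL
New rate:
Dose = 19.7 units/kg/hr × 86.8 kg = 1709.96 units/hr
Rate = 1709.96 units/hr ÷ 44.3433 units/mL = 38.56185 mL/hr
Time remaining = 554.6587 mL ÷ 38.56185 mL/hr = 14.38361 hr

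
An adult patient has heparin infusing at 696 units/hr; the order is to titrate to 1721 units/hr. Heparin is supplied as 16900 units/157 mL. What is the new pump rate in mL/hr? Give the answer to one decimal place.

Concentration = 16900 units ÷ 157 mL = 107.6433 units/mL
Rate = 1721 units/hr ÷ 107.6433 units/mL = 15.98799 mL/hr

16.0 mL/hr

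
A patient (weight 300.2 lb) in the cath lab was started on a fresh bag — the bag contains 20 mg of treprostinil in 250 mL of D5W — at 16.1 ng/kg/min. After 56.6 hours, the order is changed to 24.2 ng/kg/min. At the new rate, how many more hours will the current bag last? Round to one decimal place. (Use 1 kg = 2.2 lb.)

Initial rate:
Weight = 300.2 lb ÷ 2.2 lb/kg = 136.4545 kg
Dose = 16.1 ng/kg/min × 136.4545 kg = 2196.918 ng/min
2196.918 ng/min × 60 min/hr = 131815.1 ng/hr
Concentration = 20 mg ÷ 250 mL = 0.08 mg/mL = 80000 ng/mL
Rate = 131815.1 ng/hr ÷ 80000 ng/mL = 1.647689 mL/hr
Volume infused so far = 1.647689 mL/hr × 56.6 hr = 93.25918 mL
Volume remaining = 250 − 93.25918 = 156.7408 mL
New rate:
Dose = 24.2 ng/kg/min × 136.4545 kg = 3302.2 ng/min
3302.2 ng/min × 60 min/hr = 198132 ng/hr
Rate = 198132 ng/hr ÷ 80000 ng/mL = 2.47665 mL/hr
Time remaining = 156.7408 mL ÷ 2.47665 mL/hr = 63.28743 hr

63.3 hours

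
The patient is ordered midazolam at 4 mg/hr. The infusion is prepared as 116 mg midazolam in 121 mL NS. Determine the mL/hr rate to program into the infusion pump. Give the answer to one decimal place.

Concentration = 116 mg ÷ 121 mL = 0.9586777 mg/mL
Rate = 4 mg/hr ÷ 0.9586777 mg/mL = 4.172414 mL/hr

4.2 mL/hr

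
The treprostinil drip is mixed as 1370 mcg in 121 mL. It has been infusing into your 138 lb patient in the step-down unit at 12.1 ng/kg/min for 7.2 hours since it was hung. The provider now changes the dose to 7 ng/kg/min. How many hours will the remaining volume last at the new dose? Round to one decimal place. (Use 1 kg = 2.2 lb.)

Initial rate:
Weight = 138 lb ÷ 2.2 lb/kg = 62.72727 kg
Dose = 12.1 ng/kg/min × 62.72727 kg = 759 ng/min
759 ng/min × 60 min/hr = 45540 ng/hr
Concentration = 1370 mcg ÷ 121 mL = 11.32231 mcg/mL = 11322.31 ng/mL
Rate = 45540 ng/hr ÷ 11322.31 ng/mL = 4.022146 mL/hr
Volume infused so far = 4.022146 mL/hr × 7.2 hr = 28.95945 mL
Volume remaining = 121 − 28.95945 = 92.04055 mL
New rate:
Dose = 7 ng/kg/min × 62.72727 kg = 439.0909 ng/min
439.0909 ng/min × 60 min/hr = 26345.45 ng/hr
Rate = 26345.45 ng/hr ÷ 11322.31 ng/mL = 2.326861 mL/hr
Time remaining = 92.04055 mL ÷ 2.326861 mL/hr = 39.55567 hr

39.6 hours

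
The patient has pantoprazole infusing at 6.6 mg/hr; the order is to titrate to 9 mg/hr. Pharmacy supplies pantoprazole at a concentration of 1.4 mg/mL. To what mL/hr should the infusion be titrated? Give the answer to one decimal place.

6.4 mL/hr

Rate = 9 mg/hr ÷ 1.4 mg/mL = 6.428571 mL/hr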